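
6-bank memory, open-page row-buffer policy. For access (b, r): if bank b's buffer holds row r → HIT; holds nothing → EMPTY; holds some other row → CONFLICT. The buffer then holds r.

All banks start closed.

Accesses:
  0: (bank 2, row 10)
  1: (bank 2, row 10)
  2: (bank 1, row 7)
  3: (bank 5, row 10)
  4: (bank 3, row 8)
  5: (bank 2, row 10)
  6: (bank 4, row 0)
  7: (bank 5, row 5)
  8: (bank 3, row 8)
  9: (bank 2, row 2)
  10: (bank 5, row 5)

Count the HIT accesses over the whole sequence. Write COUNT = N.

  [0] b2 r10: no row ⇒ E
  [1] b2 r10: had r10 ⇒ H
  [2] b1 r7: no row ⇒ E
  [3] b5 r10: no row ⇒ E
  [4] b3 r8: no row ⇒ E
  [5] b2 r10: had r10 ⇒ H
  [6] b4 r0: no row ⇒ E
  [7] b5 r5: had r10 ⇒ C
  [8] b3 r8: had r8 ⇒ H
  [9] b2 r2: had r10 ⇒ C
  [10] b5 r5: had r5 ⇒ H

COUNT = 4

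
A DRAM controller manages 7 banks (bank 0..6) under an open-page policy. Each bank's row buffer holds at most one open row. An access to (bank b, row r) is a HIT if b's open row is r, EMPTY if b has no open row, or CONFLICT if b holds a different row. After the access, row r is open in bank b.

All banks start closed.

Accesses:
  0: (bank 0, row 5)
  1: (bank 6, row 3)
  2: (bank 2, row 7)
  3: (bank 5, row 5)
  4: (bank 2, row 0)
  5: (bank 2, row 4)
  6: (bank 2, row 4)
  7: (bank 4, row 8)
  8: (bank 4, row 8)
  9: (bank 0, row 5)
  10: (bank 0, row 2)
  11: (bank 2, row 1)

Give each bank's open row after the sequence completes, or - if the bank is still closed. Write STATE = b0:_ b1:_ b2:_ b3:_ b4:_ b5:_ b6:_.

STATE = b0:2 b1:- b2:1 b3:- b4:8 b5:5 b6:3

  [0] b0 r5: no row ⇒ E
  [1] b6 r3: no row ⇒ E
  [2] b2 r7: no row ⇒ E
  [3] b5 r5: no row ⇒ E
  [4] b2 r0: had r7 ⇒ C
  [5] b2 r4: had r0 ⇒ C
  [6] b2 r4: had r4 ⇒ H
  [7] b4 r8: no row ⇒ E
  [8] b4 r8: had r8 ⇒ H
  [9] b0 r5: had r5 ⇒ H
  [10] b0 r2: had r5 ⇒ C
  [11] b2 r1: had r4 ⇒ C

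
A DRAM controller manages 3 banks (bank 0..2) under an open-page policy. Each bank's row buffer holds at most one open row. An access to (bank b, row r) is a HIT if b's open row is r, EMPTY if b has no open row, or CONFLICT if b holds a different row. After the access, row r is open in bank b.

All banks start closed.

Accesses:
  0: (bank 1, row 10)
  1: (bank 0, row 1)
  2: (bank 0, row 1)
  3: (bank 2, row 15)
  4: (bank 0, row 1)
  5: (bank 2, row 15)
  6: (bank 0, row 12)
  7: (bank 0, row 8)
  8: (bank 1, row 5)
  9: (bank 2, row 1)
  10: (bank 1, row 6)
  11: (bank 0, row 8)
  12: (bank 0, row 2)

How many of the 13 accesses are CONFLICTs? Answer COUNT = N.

step 0: bank1 None->10 [EMPTY]
step 1: bank0 None->1 [EMPTY]
step 2: bank0 1->1 [HIT]
step 3: bank2 None->15 [EMPTY]
step 4: bank0 1->1 [HIT]
step 5: bank2 15->15 [HIT]
step 6: bank0 1->12 [CONFLICT]
step 7: bank0 12->8 [CONFLICT]
step 8: bank1 10->5 [CONFLICT]
step 9: bank2 15->1 [CONFLICT]
step 10: bank1 5->6 [CONFLICT]
step 11: bank0 8->8 [HIT]
step 12: bank0 8->2 [CONFLICT]

COUNT = 6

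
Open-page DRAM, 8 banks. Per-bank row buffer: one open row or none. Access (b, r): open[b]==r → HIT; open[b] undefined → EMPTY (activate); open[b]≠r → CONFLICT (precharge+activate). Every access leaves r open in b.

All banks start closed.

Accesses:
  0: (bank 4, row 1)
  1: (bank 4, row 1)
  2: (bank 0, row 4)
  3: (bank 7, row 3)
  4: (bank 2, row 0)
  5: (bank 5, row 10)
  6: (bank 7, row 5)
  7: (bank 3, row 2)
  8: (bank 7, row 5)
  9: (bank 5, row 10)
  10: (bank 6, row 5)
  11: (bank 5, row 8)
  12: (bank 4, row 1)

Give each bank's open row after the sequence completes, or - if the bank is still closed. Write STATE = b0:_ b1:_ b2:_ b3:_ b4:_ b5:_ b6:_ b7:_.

STATE = b0:4 b1:- b2:0 b3:2 b4:1 b5:8 b6:5 b7:5

  [0] b4 r1: no row ⇒ E
  [1] b4 r1: had r1 ⇒ H
  [2] b0 r4: no row ⇒ E
  [3] b7 r3: no row ⇒ E
  [4] b2 r0: no row ⇒ E
  [5] b5 r10: no row ⇒ E
  [6] b7 r5: had r3 ⇒ C
  [7] b3 r2: no row ⇒ E
  [8] b7 r5: had r5 ⇒ H
  [9] b5 r10: had r10 ⇒ H
  [10] b6 r5: no row ⇒ E
  [11] b5 r8: had r10 ⇒ C
  [12] b4 r1: had r1 ⇒ H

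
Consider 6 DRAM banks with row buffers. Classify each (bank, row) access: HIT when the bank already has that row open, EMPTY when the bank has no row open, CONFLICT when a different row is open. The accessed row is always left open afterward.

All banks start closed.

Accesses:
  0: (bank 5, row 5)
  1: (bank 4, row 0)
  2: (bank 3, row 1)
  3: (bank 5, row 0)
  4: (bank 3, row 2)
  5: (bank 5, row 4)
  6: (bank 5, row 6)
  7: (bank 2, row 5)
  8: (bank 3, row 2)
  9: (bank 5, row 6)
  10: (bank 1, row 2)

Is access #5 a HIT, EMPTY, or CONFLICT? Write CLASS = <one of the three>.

CLASS = CONFLICT

  [0] b5 r5: no row ⇒ E
  [1] b4 r0: no row ⇒ E
  [2] b3 r1: no row ⇒ E
  [3] b5 r0: had r5 ⇒ C
  [4] b3 r2: had r1 ⇒ C
  [5] b5 r4: had r0 ⇒ C
  [6] b5 r6: had r4 ⇒ C
  [7] b2 r5: no row ⇒ E
  [8] b3 r2: had r2 ⇒ H
  [9] b5 r6: had r6 ⇒ H
  [10] b1 r2: no row ⇒ E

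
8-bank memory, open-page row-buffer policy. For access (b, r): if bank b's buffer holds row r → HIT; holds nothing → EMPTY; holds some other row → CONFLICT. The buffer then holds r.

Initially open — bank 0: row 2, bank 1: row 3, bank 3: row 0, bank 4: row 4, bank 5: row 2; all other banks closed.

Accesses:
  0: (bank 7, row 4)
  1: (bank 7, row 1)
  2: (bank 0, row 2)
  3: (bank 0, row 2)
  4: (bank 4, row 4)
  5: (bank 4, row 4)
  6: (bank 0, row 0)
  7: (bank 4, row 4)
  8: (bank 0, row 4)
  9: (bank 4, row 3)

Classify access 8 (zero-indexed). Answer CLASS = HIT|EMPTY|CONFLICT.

CLASS = CONFLICT

  [0] b7 r4: no row ⇒ E
  [1] b7 r1: had r4 ⇒ C
  [2] b0 r2: had r2 ⇒ H
  [3] b0 r2: had r2 ⇒ H
  [4] b4 r4: had r4 ⇒ H
  [5] b4 r4: had r4 ⇒ H
  [6] b0 r0: had r2 ⇒ C
  [7] b4 r4: had r4 ⇒ H
  [8] b0 r4: had r0 ⇒ C
  [9] b4 r3: had r4 ⇒ C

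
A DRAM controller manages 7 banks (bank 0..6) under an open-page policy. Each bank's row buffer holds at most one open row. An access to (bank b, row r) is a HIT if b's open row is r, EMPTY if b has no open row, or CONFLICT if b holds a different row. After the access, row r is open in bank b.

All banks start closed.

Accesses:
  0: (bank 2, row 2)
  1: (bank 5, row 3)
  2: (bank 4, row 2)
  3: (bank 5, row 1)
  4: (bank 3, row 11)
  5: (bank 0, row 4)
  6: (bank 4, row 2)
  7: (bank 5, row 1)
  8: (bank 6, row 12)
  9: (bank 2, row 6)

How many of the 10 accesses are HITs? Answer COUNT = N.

COUNT = 2

  [0] b2 r2: no row ⇒ E
  [1] b5 r3: no row ⇒ E
  [2] b4 r2: no row ⇒ E
  [3] b5 r1: had r3 ⇒ C
  [4] b3 r11: no row ⇒ E
  [5] b0 r4: no row ⇒ E
  [6] b4 r2: had r2 ⇒ H
  [7] b5 r1: had r1 ⇒ H
  [8] b6 r12: no row ⇒ E
  [9] b2 r6: had r2 ⇒ C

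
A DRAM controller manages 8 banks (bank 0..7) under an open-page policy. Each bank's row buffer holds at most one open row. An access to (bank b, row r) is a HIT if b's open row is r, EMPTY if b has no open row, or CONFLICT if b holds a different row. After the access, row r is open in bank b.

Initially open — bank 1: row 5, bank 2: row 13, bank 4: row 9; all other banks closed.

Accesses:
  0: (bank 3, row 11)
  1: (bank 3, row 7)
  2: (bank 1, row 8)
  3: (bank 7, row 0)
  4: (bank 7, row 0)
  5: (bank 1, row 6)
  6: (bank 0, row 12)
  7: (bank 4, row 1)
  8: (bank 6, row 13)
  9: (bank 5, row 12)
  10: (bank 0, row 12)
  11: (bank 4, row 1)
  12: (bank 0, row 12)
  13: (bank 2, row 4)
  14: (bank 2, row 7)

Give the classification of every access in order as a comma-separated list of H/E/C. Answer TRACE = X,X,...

step 0: bank3 None->11 [EMPTY]
step 1: bank3 11->7 [CONFLICT]
step 2: bank1 5->8 [CONFLICT]
step 3: bank7 None->0 [EMPTY]
step 4: bank7 0->0 [HIT]
step 5: bank1 8->6 [CONFLICT]
step 6: bank0 None->12 [EMPTY]
step 7: bank4 9->1 [CONFLICT]
step 8: bank6 None->13 [EMPTY]
step 9: bank5 None->12 [EMPTY]
step 10: bank0 12->12 [HIT]
step 11: bank4 1->1 [HIT]
step 12: bank0 12->12 [HIT]
step 13: bank2 13->4 [CONFLICT]
step 14: bank2 4->7 [CONFLICT]

TRACE = E,C,C,E,H,C,E,C,E,E,H,H,H,C,C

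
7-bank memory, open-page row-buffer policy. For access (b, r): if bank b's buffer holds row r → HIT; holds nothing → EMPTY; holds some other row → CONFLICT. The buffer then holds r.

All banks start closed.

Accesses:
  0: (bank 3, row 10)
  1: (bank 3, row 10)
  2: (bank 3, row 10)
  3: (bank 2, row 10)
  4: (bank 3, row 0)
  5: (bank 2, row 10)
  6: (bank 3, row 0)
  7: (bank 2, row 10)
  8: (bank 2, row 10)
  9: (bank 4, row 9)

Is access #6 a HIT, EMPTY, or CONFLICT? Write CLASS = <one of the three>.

CLASS = HIT

  [0] b3 r10: no row ⇒ E
  [1] b3 r10: had r10 ⇒ H
  [2] b3 r10: had r10 ⇒ H
  [3] b2 r10: no row ⇒ E
  [4] b3 r0: had r10 ⇒ C
  [5] b2 r10: had r10 ⇒ H
  [6] b3 r0: had r0 ⇒ H
  [7] b2 r10: had r10 ⇒ H
  [8] b2 r10: had r10 ⇒ H
  [9] b4 r9: no row ⇒ E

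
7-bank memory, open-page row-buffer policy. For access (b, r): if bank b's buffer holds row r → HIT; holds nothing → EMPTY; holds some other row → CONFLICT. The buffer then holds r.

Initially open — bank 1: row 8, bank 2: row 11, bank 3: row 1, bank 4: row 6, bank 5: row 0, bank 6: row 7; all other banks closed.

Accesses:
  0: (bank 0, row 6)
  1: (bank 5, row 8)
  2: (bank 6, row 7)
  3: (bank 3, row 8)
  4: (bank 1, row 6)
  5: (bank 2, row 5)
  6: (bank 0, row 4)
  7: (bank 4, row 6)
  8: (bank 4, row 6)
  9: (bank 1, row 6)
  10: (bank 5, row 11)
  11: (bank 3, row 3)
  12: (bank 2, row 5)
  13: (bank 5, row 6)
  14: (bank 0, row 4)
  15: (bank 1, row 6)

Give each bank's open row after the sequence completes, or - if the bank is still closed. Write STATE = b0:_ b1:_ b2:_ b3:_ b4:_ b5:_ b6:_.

STATE = b0:4 b1:6 b2:5 b3:3 b4:6 b5:6 b6:7

  [0] b0 r6: no row ⇒ E
  [1] b5 r8: had r0 ⇒ C
  [2] b6 r7: had r7 ⇒ H
  [3] b3 r8: had r1 ⇒ C
  [4] b1 r6: had r8 ⇒ C
  [5] b2 r5: had r11 ⇒ C
  [6] b0 r4: had r6 ⇒ C
  [7] b4 r6: had r6 ⇒ H
  [8] b4 r6: had r6 ⇒ H
  [9] b1 r6: had r6 ⇒ H
  [10] b5 r11: had r8 ⇒ C
  [11] b3 r3: had r8 ⇒ C
  [12] b2 r5: had r5 ⇒ H
  [13] b5 r6: had r11 ⇒ C
  [14] b0 r4: had r4 ⇒ H
  [15] b1 r6: had r6 ⇒ H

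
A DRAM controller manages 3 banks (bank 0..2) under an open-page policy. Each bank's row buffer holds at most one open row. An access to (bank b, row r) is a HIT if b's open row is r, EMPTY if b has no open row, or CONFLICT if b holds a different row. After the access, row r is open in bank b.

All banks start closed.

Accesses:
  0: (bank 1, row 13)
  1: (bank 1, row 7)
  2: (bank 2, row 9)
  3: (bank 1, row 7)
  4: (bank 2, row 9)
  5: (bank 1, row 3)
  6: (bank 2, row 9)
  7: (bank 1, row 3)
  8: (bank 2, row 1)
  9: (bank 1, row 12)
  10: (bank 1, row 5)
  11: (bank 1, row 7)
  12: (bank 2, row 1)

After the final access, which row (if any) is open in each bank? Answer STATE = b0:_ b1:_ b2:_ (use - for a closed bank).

  [0] b1 r13: no row ⇒ E
  [1] b1 r7: had r13 ⇒ C
  [2] b2 r9: no row ⇒ E
  [3] b1 r7: had r7 ⇒ H
  [4] b2 r9: had r9 ⇒ H
  [5] b1 r3: had r7 ⇒ C
  [6] b2 r9: had r9 ⇒ H
  [7] b1 r3: had r3 ⇒ H
  [8] b2 r1: had r9 ⇒ C
  [9] b1 r12: had r3 ⇒ C
  [10] b1 r5: had r12 ⇒ C
  [11] b1 r7: had r5 ⇒ C
  [12] b2 r1: had r1 ⇒ H

STATE = b0:- b1:7 b2:1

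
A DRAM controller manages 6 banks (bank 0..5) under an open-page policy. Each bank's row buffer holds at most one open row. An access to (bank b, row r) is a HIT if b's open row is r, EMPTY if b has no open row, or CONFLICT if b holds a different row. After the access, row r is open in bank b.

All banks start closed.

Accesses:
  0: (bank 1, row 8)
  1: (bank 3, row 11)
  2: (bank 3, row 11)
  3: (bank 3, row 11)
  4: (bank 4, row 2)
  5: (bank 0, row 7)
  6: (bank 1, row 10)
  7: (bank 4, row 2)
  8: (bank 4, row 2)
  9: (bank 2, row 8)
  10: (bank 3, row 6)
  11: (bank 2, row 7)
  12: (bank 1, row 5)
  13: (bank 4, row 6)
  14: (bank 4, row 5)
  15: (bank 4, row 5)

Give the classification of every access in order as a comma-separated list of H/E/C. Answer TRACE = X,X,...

TRACE = E,E,H,H,E,E,C,H,H,E,C,C,C,C,C,H

  [0] b1 r8: no row ⇒ E
  [1] b3 r11: no row ⇒ E
  [2] b3 r11: had r11 ⇒ H
  [3] b3 r11: had r11 ⇒ H
  [4] b4 r2: no row ⇒ E
  [5] b0 r7: no row ⇒ E
  [6] b1 r10: had r8 ⇒ C
  [7] b4 r2: had r2 ⇒ H
  [8] b4 r2: had r2 ⇒ H
  [9] b2 r8: no row ⇒ E
  [10] b3 r6: had r11 ⇒ C
  [11] b2 r7: had r8 ⇒ C
  [12] b1 r5: had r10 ⇒ C
  [13] b4 r6: had r2 ⇒ C
  [14] b4 r5: had r6 ⇒ C
  [15] b4 r5: had r5 ⇒ H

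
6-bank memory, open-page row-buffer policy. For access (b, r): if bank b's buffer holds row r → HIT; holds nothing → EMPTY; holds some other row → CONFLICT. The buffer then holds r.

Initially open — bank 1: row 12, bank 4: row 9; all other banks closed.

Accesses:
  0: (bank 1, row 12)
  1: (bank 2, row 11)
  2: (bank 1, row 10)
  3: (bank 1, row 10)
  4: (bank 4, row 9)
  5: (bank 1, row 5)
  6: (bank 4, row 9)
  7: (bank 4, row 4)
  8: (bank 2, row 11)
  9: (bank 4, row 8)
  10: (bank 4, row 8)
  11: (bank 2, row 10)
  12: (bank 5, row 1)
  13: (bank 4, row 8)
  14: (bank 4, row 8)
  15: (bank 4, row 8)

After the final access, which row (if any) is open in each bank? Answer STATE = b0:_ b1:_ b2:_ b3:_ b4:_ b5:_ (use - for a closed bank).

0: bank 1 row 12 — prev 12 → HIT
1: bank 2 row 11 — prev None → EMPTY
2: bank 1 row 10 — prev 12 → CONFLICT
3: bank 1 row 10 — prev 10 → HIT
4: bank 4 row 9 — prev 9 → HIT
5: bank 1 row 5 — prev 10 → CONFLICT
6: bank 4 row 9 — prev 9 → HIT
7: bank 4 row 4 — prev 9 → CONFLICT
8: bank 2 row 11 — prev 11 → HIT
9: bank 4 row 8 — prev 4 → CONFLICT
10: bank 4 row 8 — prev 8 → HIT
11: bank 2 row 10 — prev 11 → CONFLICT
12: bank 5 row 1 — prev None → EMPTY
13: bank 4 row 8 — prev 8 → HIT
14: bank 4 row 8 — prev 8 → HIT
15: bank 4 row 8 — prev 8 → HIT

STATE = b0:- b1:5 b2:10 b3:- b4:8 b5:1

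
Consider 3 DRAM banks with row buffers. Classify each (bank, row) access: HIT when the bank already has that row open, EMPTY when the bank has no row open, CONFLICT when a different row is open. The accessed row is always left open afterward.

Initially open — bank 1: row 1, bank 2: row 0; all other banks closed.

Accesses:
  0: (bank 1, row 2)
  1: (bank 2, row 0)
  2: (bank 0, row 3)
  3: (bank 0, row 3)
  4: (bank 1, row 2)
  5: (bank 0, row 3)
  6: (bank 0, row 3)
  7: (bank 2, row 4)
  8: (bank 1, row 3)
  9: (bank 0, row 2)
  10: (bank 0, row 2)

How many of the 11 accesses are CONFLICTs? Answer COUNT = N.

COUNT = 4

0: bank 1 row 2 — prev 1 → CONFLICT
1: bank 2 row 0 — prev 0 → HIT
2: bank 0 row 3 — prev None → EMPTY
3: bank 0 row 3 — prev 3 → HIT
4: bank 1 row 2 — prev 2 → HIT
5: bank 0 row 3 — prev 3 → HIT
6: bank 0 row 3 — prev 3 → HIT
7: bank 2 row 4 — prev 0 → CONFLICT
8: bank 1 row 3 — prev 2 → CONFLICT
9: bank 0 row 2 — prev 3 → CONFLICT
10: bank 0 row 2 — prev 2 → HIT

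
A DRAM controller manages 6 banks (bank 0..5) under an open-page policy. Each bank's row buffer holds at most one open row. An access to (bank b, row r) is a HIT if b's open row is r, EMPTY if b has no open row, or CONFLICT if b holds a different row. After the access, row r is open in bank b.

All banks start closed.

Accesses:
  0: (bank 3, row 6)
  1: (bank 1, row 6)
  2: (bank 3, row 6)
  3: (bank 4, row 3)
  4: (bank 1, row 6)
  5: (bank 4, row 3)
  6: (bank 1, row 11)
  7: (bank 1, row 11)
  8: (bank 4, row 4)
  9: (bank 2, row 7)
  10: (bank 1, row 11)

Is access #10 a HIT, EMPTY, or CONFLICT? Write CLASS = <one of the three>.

CLASS = HIT

0: bank 3 row 6 — prev None → EMPTY
1: bank 1 row 6 — prev None → EMPTY
2: bank 3 row 6 — prev 6 → HIT
3: bank 4 row 3 — prev None → EMPTY
4: bank 1 row 6 — prev 6 → HIT
5: bank 4 row 3 — prev 3 → HIT
6: bank 1 row 11 — prev 6 → CONFLICT
7: bank 1 row 11 — prev 11 → HIT
8: bank 4 row 4 — prev 3 → CONFLICT
9: bank 2 row 7 — prev None → EMPTY
10: bank 1 row 11 — prev 11 → HIT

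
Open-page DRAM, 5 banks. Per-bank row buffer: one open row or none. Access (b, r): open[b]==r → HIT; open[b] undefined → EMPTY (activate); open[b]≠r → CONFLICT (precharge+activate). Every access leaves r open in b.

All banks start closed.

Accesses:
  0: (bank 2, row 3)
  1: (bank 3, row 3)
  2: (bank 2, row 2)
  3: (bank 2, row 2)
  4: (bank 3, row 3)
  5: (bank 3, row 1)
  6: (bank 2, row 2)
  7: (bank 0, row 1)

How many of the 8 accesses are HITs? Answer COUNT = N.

COUNT = 3

#0 (2,3) E
#1 (3,3) E
#2 (2,2) C  (was 3)
#3 (2,2) H  (was 2)
#4 (3,3) H  (was 3)
#5 (3,1) C  (was 3)
#6 (2,2) H  (was 2)
#7 (0,1) E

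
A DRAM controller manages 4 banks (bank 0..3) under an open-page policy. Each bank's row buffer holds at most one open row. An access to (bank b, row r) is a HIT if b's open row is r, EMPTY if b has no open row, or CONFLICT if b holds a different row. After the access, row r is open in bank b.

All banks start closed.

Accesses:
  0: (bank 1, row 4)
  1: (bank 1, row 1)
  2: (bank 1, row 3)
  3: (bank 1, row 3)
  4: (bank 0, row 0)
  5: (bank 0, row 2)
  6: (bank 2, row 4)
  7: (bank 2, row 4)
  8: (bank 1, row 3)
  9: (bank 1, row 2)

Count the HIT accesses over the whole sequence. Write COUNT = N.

#0 (1,4) E
#1 (1,1) C  (was 4)
#2 (1,3) C  (was 1)
#3 (1,3) H  (was 3)
#4 (0,0) E
#5 (0,2) C  (was 0)
#6 (2,4) E
#7 (2,4) H  (was 4)
#8 (1,3) H  (was 3)
#9 (1,2) C  (was 3)

COUNT = 3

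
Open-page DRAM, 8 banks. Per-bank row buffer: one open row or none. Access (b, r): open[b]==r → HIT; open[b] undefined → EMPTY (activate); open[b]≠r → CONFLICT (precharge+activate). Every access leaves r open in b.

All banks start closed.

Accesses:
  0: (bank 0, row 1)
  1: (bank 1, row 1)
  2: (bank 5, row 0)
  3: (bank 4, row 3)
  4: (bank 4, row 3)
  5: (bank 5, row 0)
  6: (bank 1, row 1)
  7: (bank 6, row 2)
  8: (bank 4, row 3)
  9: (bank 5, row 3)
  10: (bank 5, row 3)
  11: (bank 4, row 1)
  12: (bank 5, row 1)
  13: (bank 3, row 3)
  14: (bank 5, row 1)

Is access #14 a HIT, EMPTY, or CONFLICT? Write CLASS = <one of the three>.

#0 (0,1) E
#1 (1,1) E
#2 (5,0) E
#3 (4,3) E
#4 (4,3) H  (was 3)
#5 (5,0) H  (was 0)
#6 (1,1) H  (was 1)
#7 (6,2) E
#8 (4,3) H  (was 3)
#9 (5,3) C  (was 0)
#10 (5,3) H  (was 3)
#11 (4,1) C  (was 3)
#12 (5,1) C  (was 3)
#13 (3,3) E
#14 (5,1) H  (was 1)

CLASS = HIT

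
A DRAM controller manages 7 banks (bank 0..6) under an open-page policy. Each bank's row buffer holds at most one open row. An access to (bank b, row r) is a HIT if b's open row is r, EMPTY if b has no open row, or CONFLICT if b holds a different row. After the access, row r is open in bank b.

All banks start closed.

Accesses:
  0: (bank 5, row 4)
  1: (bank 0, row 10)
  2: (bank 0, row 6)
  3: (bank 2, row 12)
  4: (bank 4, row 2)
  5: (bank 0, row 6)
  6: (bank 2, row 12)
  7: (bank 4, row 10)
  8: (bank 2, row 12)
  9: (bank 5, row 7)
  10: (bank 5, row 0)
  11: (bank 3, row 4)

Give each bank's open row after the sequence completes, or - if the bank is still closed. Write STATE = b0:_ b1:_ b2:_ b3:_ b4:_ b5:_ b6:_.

  [0] b5 r4: no row ⇒ E
  [1] b0 r10: no row ⇒ E
  [2] b0 r6: had r10 ⇒ C
  [3] b2 r12: no row ⇒ E
  [4] b4 r2: no row ⇒ E
  [5] b0 r6: had r6 ⇒ H
  [6] b2 r12: had r12 ⇒ H
  [7] b4 r10: had r2 ⇒ C
  [8] b2 r12: had r12 ⇒ H
  [9] b5 r7: had r4 ⇒ C
  [10] b5 r0: had r7 ⇒ C
  [11] b3 r4: no row ⇒ E

STATE = b0:6 b1:- b2:12 b3:4 b4:10 b5:0 b6:-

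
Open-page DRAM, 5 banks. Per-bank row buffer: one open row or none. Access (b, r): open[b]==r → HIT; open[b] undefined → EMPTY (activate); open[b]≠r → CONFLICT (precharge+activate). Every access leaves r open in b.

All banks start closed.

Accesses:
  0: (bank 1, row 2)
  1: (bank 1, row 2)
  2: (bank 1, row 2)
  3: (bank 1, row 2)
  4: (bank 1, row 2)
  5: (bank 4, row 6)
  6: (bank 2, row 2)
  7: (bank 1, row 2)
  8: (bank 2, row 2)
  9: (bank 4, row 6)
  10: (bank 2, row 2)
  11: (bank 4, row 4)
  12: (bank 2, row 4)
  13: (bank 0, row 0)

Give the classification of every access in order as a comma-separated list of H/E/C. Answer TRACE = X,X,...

step 0: bank1 None->2 [EMPTY]
step 1: bank1 2->2 [HIT]
step 2: bank1 2->2 [HIT]
step 3: bank1 2->2 [HIT]
step 4: bank1 2->2 [HIT]
step 5: bank4 None->6 [EMPTY]
step 6: bank2 None->2 [EMPTY]
step 7: bank1 2->2 [HIT]
step 8: bank2 2->2 [HIT]
step 9: bank4 6->6 [HIT]
step 10: bank2 2->2 [HIT]
step 11: bank4 6->4 [CONFLICT]
step 12: bank2 2->4 [CONFLICT]
step 13: bank0 None->0 [EMPTY]

TRACE = E,H,H,H,H,E,E,H,H,H,H,C,C,E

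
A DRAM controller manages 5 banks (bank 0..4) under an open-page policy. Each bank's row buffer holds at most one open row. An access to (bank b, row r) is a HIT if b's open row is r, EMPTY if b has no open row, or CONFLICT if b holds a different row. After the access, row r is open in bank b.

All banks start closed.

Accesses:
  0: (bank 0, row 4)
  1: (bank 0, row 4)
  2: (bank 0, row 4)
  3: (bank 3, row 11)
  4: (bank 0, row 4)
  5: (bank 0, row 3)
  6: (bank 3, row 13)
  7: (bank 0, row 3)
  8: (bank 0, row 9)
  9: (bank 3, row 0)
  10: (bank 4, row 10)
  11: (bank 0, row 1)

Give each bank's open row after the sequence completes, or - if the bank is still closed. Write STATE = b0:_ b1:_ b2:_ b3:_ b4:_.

#0 (0,4) E
#1 (0,4) H  (was 4)
#2 (0,4) H  (was 4)
#3 (3,11) E
#4 (0,4) H  (was 4)
#5 (0,3) C  (was 4)
#6 (3,13) C  (was 11)
#7 (0,3) H  (was 3)
#8 (0,9) C  (was 3)
#9 (3,0) C  (was 13)
#10 (4,10) E
#11 (0,1) C  (was 9)

STATE = b0:1 b1:- b2:- b3:0 b4:10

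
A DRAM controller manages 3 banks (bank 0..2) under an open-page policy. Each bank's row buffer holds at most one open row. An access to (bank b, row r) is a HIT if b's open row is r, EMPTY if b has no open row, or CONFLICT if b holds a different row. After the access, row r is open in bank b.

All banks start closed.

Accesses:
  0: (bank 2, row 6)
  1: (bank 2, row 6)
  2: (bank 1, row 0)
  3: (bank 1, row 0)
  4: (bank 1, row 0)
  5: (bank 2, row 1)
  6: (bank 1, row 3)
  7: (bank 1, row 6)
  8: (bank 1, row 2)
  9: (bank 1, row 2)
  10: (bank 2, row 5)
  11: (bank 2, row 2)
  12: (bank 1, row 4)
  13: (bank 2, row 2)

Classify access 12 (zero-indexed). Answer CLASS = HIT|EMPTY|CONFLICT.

CLASS = CONFLICT

  [0] b2 r6: no row ⇒ E
  [1] b2 r6: had r6 ⇒ H
  [2] b1 r0: no row ⇒ E
  [3] b1 r0: had r0 ⇒ H
  [4] b1 r0: had r0 ⇒ H
  [5] b2 r1: had r6 ⇒ C
  [6] b1 r3: had r0 ⇒ C
  [7] b1 r6: had r3 ⇒ C
  [8] b1 r2: had r6 ⇒ C
  [9] b1 r2: had r2 ⇒ H
  [10] b2 r5: had r1 ⇒ C
  [11] b2 r2: had r5 ⇒ C
  [12] b1 r4: had r2 ⇒ C
  [13] b2 r2: had r2 ⇒ H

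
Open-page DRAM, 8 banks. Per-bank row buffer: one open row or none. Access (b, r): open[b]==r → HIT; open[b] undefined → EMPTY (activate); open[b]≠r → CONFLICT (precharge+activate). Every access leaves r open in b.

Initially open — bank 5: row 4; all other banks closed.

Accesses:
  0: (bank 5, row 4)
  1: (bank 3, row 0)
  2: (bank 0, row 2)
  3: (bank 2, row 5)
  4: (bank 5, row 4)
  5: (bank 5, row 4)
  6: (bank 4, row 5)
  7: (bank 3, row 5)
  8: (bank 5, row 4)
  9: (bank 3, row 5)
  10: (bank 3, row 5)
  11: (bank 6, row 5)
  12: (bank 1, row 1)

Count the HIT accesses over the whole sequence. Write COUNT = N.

COUNT = 6

step 0: bank5 4->4 [HIT]
step 1: bank3 None->0 [EMPTY]
step 2: bank0 None->2 [EMPTY]
step 3: bank2 None->5 [EMPTY]
step 4: bank5 4->4 [HIT]
step 5: bank5 4->4 [HIT]
step 6: bank4 None->5 [EMPTY]
step 7: bank3 0->5 [CONFLICT]
step 8: bank5 4->4 [HIT]
step 9: bank3 5->5 [HIT]
step 10: bank3 5->5 [HIT]
step 11: bank6 None->5 [EMPTY]
step 12: bank1 None->1 [EMPTY]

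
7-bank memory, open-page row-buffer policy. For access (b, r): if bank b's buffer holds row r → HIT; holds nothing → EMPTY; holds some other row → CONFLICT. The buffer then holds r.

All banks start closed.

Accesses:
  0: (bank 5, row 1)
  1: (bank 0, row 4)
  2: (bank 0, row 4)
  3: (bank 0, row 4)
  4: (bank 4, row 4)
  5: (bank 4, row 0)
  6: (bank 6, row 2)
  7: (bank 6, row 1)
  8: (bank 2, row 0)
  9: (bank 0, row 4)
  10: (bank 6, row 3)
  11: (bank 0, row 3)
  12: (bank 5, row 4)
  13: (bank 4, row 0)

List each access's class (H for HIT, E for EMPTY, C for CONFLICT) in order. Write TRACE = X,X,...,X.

step 0: bank5 None->1 [EMPTY]
step 1: bank0 None->4 [EMPTY]
step 2: bank0 4->4 [HIT]
step 3: bank0 4->4 [HIT]
step 4: bank4 None->4 [EMPTY]
step 5: bank4 4->0 [CONFLICT]
step 6: bank6 None->2 [EMPTY]
step 7: bank6 2->1 [CONFLICT]
step 8: bank2 None->0 [EMPTY]
step 9: bank0 4->4 [HIT]
step 10: bank6 1->3 [CONFLICT]
step 11: bank0 4->3 [CONFLICT]
step 12: bank5 1->4 [CONFLICT]
step 13: bank4 0->0 [HIT]

TRACE = E,E,H,H,E,C,E,C,E,H,C,C,C,H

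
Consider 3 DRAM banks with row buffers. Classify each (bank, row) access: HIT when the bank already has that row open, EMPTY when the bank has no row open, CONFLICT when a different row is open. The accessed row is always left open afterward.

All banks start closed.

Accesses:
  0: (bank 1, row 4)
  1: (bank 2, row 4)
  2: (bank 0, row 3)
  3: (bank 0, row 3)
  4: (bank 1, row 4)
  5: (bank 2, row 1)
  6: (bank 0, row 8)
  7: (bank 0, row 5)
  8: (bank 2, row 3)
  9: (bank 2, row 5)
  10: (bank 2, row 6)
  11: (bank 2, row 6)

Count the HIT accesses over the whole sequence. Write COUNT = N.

#0 (1,4) E
#1 (2,4) E
#2 (0,3) E
#3 (0,3) H  (was 3)
#4 (1,4) H  (was 4)
#5 (2,1) C  (was 4)
#6 (0,8) C  (was 3)
#7 (0,5) C  (was 8)
#8 (2,3) C  (was 1)
#9 (2,5) C  (was 3)
#10 (2,6) C  (was 5)
#11 (2,6) H  (was 6)

COUNT = 3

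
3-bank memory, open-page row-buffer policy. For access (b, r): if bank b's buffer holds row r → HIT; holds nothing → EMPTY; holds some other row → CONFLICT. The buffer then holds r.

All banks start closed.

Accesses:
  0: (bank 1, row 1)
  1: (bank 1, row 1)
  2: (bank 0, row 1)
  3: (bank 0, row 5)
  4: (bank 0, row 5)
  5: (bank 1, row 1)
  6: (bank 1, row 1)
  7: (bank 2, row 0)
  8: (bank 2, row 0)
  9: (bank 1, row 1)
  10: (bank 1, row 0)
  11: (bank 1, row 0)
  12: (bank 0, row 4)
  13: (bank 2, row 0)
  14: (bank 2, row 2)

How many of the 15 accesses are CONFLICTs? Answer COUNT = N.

#0 (1,1) E
#1 (1,1) H  (was 1)
#2 (0,1) E
#3 (0,5) C  (was 1)
#4 (0,5) H  (was 5)
#5 (1,1) H  (was 1)
#6 (1,1) H  (was 1)
#7 (2,0) E
#8 (2,0) H  (was 0)
#9 (1,1) H  (was 1)
#10 (1,0) C  (was 1)
#11 (1,0) H  (was 0)
#12 (0,4) C  (was 5)
#13 (2,0) H  (was 0)
#14 (2,2) C  (was 0)

COUNT = 4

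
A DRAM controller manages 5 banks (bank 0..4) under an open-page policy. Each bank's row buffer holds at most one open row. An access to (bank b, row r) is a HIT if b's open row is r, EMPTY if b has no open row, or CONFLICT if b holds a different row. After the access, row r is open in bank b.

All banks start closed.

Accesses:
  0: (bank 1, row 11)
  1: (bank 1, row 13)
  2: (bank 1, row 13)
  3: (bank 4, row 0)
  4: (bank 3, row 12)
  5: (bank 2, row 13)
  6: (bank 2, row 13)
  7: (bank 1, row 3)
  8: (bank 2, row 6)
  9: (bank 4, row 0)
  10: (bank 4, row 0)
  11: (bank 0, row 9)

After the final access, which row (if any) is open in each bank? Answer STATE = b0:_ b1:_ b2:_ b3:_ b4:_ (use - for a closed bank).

STATE = b0:9 b1:3 b2:6 b3:12 b4:0

#0 (1,11) E
#1 (1,13) C  (was 11)
#2 (1,13) H  (was 13)
#3 (4,0) E
#4 (3,12) E
#5 (2,13) E
#6 (2,13) H  (was 13)
#7 (1,3) C  (was 13)
#8 (2,6) C  (was 13)
#9 (4,0) H  (was 0)
#10 (4,0) H  (was 0)
#11 (0,9) E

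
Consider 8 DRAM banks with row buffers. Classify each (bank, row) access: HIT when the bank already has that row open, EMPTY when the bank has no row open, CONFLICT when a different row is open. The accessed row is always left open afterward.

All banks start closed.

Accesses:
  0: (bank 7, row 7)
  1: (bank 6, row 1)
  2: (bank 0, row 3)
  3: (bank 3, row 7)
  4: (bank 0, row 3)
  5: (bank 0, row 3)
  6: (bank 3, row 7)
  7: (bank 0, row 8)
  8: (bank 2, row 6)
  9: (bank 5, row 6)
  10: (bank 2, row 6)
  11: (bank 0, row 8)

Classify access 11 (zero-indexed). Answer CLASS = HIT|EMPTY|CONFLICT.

step 0: bank7 None->7 [EMPTY]
step 1: bank6 None->1 [EMPTY]
step 2: bank0 None->3 [EMPTY]
step 3: bank3 None->7 [EMPTY]
step 4: bank0 3->3 [HIT]
step 5: bank0 3->3 [HIT]
step 6: bank3 7->7 [HIT]
step 7: bank0 3->8 [CONFLICT]
step 8: bank2 None->6 [EMPTY]
step 9: bank5 None->6 [EMPTY]
step 10: bank2 6->6 [HIT]
step 11: bank0 8->8 [HIT]

CLASS = HIT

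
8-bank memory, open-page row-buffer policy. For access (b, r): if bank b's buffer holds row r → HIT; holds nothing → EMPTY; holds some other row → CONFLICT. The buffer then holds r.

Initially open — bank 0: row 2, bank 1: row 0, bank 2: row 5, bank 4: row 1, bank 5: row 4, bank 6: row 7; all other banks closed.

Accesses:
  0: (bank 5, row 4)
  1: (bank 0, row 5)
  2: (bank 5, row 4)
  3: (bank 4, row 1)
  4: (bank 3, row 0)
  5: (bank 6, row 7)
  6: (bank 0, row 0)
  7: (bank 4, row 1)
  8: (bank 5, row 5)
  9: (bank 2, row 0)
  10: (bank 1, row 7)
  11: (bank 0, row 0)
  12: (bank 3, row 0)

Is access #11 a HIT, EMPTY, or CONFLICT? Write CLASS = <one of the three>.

step 0: bank5 4->4 [HIT]
step 1: bank0 2->5 [CONFLICT]
step 2: bank5 4->4 [HIT]
step 3: bank4 1->1 [HIT]
step 4: bank3 None->0 [EMPTY]
step 5: bank6 7->7 [HIT]
step 6: bank0 5->0 [CONFLICT]
step 7: bank4 1->1 [HIT]
step 8: bank5 4->5 [CONFLICT]
step 9: bank2 5->0 [CONFLICT]
step 10: bank1 0->7 [CONFLICT]
step 11: bank0 0->0 [HIT]
step 12: bank3 0->0 [HIT]

CLASS = HIT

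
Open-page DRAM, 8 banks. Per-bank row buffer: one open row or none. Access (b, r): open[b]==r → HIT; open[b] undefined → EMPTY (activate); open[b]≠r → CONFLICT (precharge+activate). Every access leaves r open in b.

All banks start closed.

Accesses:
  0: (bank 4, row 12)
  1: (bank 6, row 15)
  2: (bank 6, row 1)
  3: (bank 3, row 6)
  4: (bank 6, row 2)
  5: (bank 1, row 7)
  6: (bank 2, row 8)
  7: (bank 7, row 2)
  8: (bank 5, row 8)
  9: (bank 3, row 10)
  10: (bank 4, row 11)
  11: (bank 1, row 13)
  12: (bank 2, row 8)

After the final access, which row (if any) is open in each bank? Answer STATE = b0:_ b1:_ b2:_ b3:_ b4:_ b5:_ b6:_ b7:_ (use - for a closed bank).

STATE = b0:- b1:13 b2:8 b3:10 b4:11 b5:8 b6:2 b7:2

  [0] b4 r12: no row ⇒ E
  [1] b6 r15: no row ⇒ E
  [2] b6 r1: had r15 ⇒ C
  [3] b3 r6: no row ⇒ E
  [4] b6 r2: had r1 ⇒ C
  [5] b1 r7: no row ⇒ E
  [6] b2 r8: no row ⇒ E
  [7] b7 r2: no row ⇒ E
  [8] b5 r8: no row ⇒ E
  [9] b3 r10: had r6 ⇒ C
  [10] b4 r11: had r12 ⇒ C
  [11] b1 r13: had r7 ⇒ C
  [12] b2 r8: had r8 ⇒ H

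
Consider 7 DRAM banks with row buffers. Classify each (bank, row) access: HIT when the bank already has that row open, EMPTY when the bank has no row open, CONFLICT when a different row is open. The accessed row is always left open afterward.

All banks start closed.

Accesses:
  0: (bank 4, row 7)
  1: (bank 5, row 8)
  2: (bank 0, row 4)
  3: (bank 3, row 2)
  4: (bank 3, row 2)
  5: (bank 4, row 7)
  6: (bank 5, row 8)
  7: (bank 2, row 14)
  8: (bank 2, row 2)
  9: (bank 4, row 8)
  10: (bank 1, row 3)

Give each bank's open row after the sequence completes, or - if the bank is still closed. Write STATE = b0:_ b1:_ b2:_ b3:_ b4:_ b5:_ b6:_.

step 0: bank4 None->7 [EMPTY]
step 1: bank5 None->8 [EMPTY]
step 2: bank0 None->4 [EMPTY]
step 3: bank3 None->2 [EMPTY]
step 4: bank3 2->2 [HIT]
step 5: bank4 7->7 [HIT]
step 6: bank5 8->8 [HIT]
step 7: bank2 None->14 [EMPTY]
step 8: bank2 14->2 [CONFLICT]
step 9: bank4 7->8 [CONFLICT]
step 10: bank1 None->3 [EMPTY]

STATE = b0:4 b1:3 b2:2 b3:2 b4:8 b5:8 b6:-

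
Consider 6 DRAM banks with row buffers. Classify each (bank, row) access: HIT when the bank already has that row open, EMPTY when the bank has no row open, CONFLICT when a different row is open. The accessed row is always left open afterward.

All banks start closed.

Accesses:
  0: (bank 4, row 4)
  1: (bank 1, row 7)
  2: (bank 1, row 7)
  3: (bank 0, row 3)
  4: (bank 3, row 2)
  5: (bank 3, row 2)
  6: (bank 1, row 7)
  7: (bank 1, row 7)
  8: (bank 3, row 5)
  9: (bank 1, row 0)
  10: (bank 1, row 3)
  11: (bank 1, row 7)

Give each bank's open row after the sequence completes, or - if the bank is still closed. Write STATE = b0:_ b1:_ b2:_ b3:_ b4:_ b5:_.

STATE = b0:3 b1:7 b2:- b3:5 b4:4 b5:-

  [0] b4 r4: no row ⇒ E
  [1] b1 r7: no row ⇒ E
  [2] b1 r7: had r7 ⇒ H
  [3] b0 r3: no row ⇒ E
  [4] b3 r2: no row ⇒ E
  [5] b3 r2: had r2 ⇒ H
  [6] b1 r7: had r7 ⇒ H
  [7] b1 r7: had r7 ⇒ H
  [8] b3 r5: had r2 ⇒ C
  [9] b1 r0: had r7 ⇒ C
  [10] b1 r3: had r0 ⇒ C
  [11] b1 r7: had r3 ⇒ C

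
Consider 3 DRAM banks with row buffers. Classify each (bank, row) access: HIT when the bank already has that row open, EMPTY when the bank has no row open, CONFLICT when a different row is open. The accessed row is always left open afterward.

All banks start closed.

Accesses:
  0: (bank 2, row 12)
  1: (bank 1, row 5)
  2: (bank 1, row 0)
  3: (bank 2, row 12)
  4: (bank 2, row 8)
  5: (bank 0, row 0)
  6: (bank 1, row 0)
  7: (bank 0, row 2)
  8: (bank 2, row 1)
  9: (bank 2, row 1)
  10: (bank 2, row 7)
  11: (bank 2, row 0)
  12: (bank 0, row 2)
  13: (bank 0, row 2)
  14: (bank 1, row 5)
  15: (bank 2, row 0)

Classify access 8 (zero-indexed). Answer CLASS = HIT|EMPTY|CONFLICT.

CLASS = CONFLICT

0: bank 2 row 12 — prev None → EMPTY
1: bank 1 row 5 — prev None → EMPTY
2: bank 1 row 0 — prev 5 → CONFLICT
3: bank 2 row 12 — prev 12 → HIT
4: bank 2 row 8 — prev 12 → CONFLICT
5: bank 0 row 0 — prev None → EMPTY
6: bank 1 row 0 — prev 0 → HIT
7: bank 0 row 2 — prev 0 → CONFLICT
8: bank 2 row 1 — prev 8 → CONFLICT
9: bank 2 row 1 — prev 1 → HIT
10: bank 2 row 7 — prev 1 → CONFLICT
11: bank 2 row 0 — prev 7 → CONFLICT
12: bank 0 row 2 — prev 2 → HIT
13: bank 0 row 2 — prev 2 → HIT
14: bank 1 row 5 — prev 0 → CONFLICT
15: bank 2 row 0 — prev 0 → HIT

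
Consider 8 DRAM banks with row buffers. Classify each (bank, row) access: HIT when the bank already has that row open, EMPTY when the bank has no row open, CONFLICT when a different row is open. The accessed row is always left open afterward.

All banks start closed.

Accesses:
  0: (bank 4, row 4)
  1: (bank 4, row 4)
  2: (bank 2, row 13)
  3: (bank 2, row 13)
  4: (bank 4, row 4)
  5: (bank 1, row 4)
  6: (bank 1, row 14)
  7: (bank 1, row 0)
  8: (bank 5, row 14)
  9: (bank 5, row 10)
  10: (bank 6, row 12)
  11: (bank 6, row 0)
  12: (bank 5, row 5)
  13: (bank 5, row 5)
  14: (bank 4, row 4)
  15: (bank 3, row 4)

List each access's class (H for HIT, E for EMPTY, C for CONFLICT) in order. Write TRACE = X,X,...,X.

  [0] b4 r4: no row ⇒ E
  [1] b4 r4: had r4 ⇒ H
  [2] b2 r13: no row ⇒ E
  [3] b2 r13: had r13 ⇒ H
  [4] b4 r4: had r4 ⇒ H
  [5] b1 r4: no row ⇒ E
  [6] b1 r14: had r4 ⇒ C
  [7] b1 r0: had r14 ⇒ C
  [8] b5 r14: no row ⇒ E
  [9] b5 r10: had r14 ⇒ C
  [10] b6 r12: no row ⇒ E
  [11] b6 r0: had r12 ⇒ C
  [12] b5 r5: had r10 ⇒ C
  [13] b5 r5: had r5 ⇒ H
  [14] b4 r4: had r4 ⇒ H
  [15] b3 r4: no row ⇒ E

TRACE = E,H,E,H,H,E,C,C,E,C,E,C,C,H,H,E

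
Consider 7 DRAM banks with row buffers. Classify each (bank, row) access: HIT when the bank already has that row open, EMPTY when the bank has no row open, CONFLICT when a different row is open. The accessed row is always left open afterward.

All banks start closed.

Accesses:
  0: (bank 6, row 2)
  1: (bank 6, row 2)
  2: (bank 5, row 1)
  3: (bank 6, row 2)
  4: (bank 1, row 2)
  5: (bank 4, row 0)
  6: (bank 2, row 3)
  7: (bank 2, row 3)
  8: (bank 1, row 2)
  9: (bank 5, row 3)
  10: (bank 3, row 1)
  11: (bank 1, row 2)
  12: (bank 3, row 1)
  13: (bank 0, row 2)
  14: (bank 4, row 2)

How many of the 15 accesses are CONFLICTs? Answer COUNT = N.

0: bank 6 row 2 — prev None → EMPTY
1: bank 6 row 2 — prev 2 → HIT
2: bank 5 row 1 — prev None → EMPTY
3: bank 6 row 2 — prev 2 → HIT
4: bank 1 row 2 — prev None → EMPTY
5: bank 4 row 0 — prev None → EMPTY
6: bank 2 row 3 — prev None → EMPTY
7: bank 2 row 3 — prev 3 → HIT
8: bank 1 row 2 — prev 2 → HIT
9: bank 5 row 3 — prev 1 → CONFLICT
10: bank 3 row 1 — prev None → EMPTY
11: bank 1 row 2 — prev 2 → HIT
12: bank 3 row 1 — prev 1 → HIT
13: bank 0 row 2 — prev None → EMPTY
14: bank 4 row 2 — prev 0 → CONFLICT

COUNT = 2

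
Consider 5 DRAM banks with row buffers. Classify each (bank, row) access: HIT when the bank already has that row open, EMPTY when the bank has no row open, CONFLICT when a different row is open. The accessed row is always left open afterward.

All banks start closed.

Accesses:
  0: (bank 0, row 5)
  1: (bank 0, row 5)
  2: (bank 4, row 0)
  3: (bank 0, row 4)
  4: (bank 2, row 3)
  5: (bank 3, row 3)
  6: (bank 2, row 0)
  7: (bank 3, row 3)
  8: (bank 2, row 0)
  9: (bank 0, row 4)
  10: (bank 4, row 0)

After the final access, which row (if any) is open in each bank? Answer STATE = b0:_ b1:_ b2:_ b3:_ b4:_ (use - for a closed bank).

  [0] b0 r5: no row ⇒ E
  [1] b0 r5: had r5 ⇒ H
  [2] b4 r0: no row ⇒ E
  [3] b0 r4: had r5 ⇒ C
  [4] b2 r3: no row ⇒ E
  [5] b3 r3: no row ⇒ E
  [6] b2 r0: had r3 ⇒ C
  [7] b3 r3: had r3 ⇒ H
  [8] b2 r0: had r0 ⇒ H
  [9] b0 r4: had r4 ⇒ H
  [10] b4 r0: had r0 ⇒ H

STATE = b0:4 b1:- b2:0 b3:3 b4:0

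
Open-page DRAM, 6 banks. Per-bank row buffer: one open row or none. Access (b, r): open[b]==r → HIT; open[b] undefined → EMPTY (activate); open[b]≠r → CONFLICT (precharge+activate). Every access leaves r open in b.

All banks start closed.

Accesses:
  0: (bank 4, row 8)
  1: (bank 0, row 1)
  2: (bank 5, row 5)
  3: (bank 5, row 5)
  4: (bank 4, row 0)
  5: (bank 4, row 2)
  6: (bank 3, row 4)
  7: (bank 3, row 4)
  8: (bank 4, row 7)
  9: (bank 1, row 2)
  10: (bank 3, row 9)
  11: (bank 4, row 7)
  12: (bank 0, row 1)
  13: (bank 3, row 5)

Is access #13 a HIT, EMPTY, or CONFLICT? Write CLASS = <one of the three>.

#0 (4,8) E
#1 (0,1) E
#2 (5,5) E
#3 (5,5) H  (was 5)
#4 (4,0) C  (was 8)
#5 (4,2) C  (was 0)
#6 (3,4) E
#7 (3,4) H  (was 4)
#8 (4,7) C  (was 2)
#9 (1,2) E
#10 (3,9) C  (was 4)
#11 (4,7) H  (was 7)
#12 (0,1) H  (was 1)
#13 (3,5) C  (was 9)

CLASS = CONFLICT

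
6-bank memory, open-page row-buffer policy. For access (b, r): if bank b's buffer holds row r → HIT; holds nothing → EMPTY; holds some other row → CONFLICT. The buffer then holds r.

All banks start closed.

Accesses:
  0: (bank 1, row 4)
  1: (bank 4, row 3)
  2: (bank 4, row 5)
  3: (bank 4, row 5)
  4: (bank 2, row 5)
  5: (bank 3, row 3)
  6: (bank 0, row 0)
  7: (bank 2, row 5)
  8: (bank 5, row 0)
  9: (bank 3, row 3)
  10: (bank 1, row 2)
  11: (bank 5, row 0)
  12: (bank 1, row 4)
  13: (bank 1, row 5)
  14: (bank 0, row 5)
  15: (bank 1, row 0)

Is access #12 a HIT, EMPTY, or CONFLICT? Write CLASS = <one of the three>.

#0 (1,4) E
#1 (4,3) E
#2 (4,5) C  (was 3)
#3 (4,5) H  (was 5)
#4 (2,5) E
#5 (3,3) E
#6 (0,0) E
#7 (2,5) H  (was 5)
#8 (5,0) E
#9 (3,3) H  (was 3)
#10 (1,2) C  (was 4)
#11 (5,0) H  (was 0)
#12 (1,4) C  (was 2)
#13 (1,5) C  (was 4)
#14 (0,5) C  (was 0)
#15 (1,0) C  (was 5)

CLASS = CONFLICT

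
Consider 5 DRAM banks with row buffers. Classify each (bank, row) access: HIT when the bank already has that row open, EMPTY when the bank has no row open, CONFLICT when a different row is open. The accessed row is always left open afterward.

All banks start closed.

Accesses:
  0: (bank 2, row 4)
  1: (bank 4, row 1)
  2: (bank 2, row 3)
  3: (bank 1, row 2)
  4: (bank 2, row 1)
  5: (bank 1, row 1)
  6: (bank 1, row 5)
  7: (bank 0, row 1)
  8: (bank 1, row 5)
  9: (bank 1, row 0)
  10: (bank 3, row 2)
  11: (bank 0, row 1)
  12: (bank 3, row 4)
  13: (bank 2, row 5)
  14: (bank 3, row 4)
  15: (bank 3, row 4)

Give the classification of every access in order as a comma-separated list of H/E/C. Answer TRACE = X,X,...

  [0] b2 r4: no row ⇒ E
  [1] b4 r1: no row ⇒ E
  [2] b2 r3: had r4 ⇒ C
  [3] b1 r2: no row ⇒ E
  [4] b2 r1: had r3 ⇒ C
  [5] b1 r1: had r2 ⇒ C
  [6] b1 r5: had r1 ⇒ C
  [7] b0 r1: no row ⇒ E
  [8] b1 r5: had r5 ⇒ H
  [9] b1 r0: had r5 ⇒ C
  [10] b3 r2: no row ⇒ E
  [11] b0 r1: had r1 ⇒ H
  [12] b3 r4: had r2 ⇒ C
  [13] b2 r5: had r1 ⇒ C
  [14] b3 r4: had r4 ⇒ H
  [15] b3 r4: had r4 ⇒ H

TRACE = E,E,C,E,C,C,C,E,H,C,E,H,C,C,H,H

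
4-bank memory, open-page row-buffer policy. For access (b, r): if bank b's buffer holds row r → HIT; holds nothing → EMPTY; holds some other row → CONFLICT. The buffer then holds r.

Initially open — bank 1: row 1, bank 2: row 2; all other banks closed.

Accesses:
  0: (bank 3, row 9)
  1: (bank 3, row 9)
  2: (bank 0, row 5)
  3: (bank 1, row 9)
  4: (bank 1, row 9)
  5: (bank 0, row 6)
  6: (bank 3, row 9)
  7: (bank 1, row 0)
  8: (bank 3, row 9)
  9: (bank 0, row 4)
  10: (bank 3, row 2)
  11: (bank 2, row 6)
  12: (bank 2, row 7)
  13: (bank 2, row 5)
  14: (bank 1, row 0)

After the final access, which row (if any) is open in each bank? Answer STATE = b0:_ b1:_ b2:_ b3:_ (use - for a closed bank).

0: bank 3 row 9 — prev None → EMPTY
1: bank 3 row 9 — prev 9 → HIT
2: bank 0 row 5 — prev None → EMPTY
3: bank 1 row 9 — prev 1 → CONFLICT
4: bank 1 row 9 — prev 9 → HIT
5: bank 0 row 6 — prev 5 → CONFLICT
6: bank 3 row 9 — prev 9 → HIT
7: bank 1 row 0 — prev 9 → CONFLICT
8: bank 3 row 9 — prev 9 → HIT
9: bank 0 row 4 — prev 6 → CONFLICT
10: bank 3 row 2 — prev 9 → CONFLICT
11: bank 2 row 6 — prev 2 → CONFLICT
12: bank 2 row 7 — prev 6 → CONFLICT
13: bank 2 row 5 — prev 7 → CONFLICT
14: bank 1 row 0 — prev 0 → HIT

STATE = b0:4 b1:0 b2:5 b3:2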